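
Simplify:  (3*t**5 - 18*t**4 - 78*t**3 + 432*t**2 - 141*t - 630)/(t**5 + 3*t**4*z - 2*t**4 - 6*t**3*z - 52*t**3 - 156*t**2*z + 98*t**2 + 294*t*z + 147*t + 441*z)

(3*t**2 + 9*t - 30)/(t**2 + 3*t*z + 7*t + 21*z)

Factor: 3*t**5 - 18*t**4 - 78*t**3 + 432*t**2 - 141*t - 630 = 3*(t - 3)*(t + 1)*(t - 7)*(t + 5)*(t - 2);  t**5 + 3*t**4*z - 2*t**4 - 6*t**3*z - 52*t**3 - 156*t**2*z + 98*t**2 + 294*t*z + 147*t + 441*z = (t + 7)*(t - 3)*(t + 1)*(t - 7)*(t + 3*z)
Cancel the common factors (t - 7), (t + 1), (t - 3).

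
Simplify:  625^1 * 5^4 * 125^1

5^11

625^1 = 5^4; 5^4 = 5^4; 125^1 = 5^3
Combine exponents: 5^11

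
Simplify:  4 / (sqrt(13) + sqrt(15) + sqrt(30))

(-15*sqrt(26) - sqrt(30) + 14*sqrt(15) + 16*sqrt(13))/97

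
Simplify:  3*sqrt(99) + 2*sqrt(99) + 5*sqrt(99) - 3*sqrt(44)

3*sqrt(99) = 9*sqrt(11); 2*sqrt(99) = 6*sqrt(11); 5*sqrt(99) = 15*sqrt(11); 3*sqrt(44) = 6*sqrt(11)
Combine: (9 + 6 + 15 - 6)·sqrt(11) = 24*sqrt(11)

24*sqrt(11)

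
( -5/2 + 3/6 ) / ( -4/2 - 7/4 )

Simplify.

Numerator: -5/2 + 3/6 = -2
Denominator: -4/2 - 7/4 = -15/4
Divide: (-2) · (-4/15) = 8/15

8/15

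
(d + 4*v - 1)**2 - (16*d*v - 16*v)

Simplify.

(-d + 4*v + 1)**2

Expanding gives d**2 - 8*d*v - 2*d + 16*v**2 + 8*v + 1, a perfect square.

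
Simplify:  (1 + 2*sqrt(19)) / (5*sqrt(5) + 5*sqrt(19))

Multiply numerator and denominator by -5*sqrt(5) + 5*sqrt(19).
Denominator becomes 350; numerator becomes -10*sqrt(95) - 5*sqrt(5) + 5*sqrt(19) + 190.

(-2*sqrt(95) - sqrt(5) + sqrt(19) + 38)/70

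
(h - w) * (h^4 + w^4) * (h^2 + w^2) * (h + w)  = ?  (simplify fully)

h^8 - w^8

Telescope via difference of squares: (h+w)(h-w) = h^2 - w^2, then repeat with the next factor.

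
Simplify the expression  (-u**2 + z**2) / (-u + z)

u + z

Factor z**2 - u**2 and cancel (-u + z).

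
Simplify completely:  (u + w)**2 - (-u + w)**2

Write as f(w,u) - f(w,-u) and expand.

4*u*w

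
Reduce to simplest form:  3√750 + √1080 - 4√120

3√750 = 15*√30; √1080 = 6*√30; 4√120 = 8*√30
Combine: (15 + 6 - 8)·√30 = 13*√30

13*√30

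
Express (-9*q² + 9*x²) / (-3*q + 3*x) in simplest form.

3*q + 3*x

Factor (3*x)^2 - (3*q)^2 and cancel (-3*q + 3*x).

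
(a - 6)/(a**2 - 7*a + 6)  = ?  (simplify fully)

Factor: a**2 - 7*a + 6 = (a - 6)*(a - 1)
Cancel the common factor (a - 6).

1/(a - 1)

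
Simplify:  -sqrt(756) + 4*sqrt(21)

-2*sqrt(21)

sqrt(756) = 6*sqrt(21); 4*sqrt(21) = 4*sqrt(21)
Combine: (-6 + 4)·sqrt(21) = -2*sqrt(21)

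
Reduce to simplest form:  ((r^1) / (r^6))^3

Inside the bracket: (r^-5)
Raise to the power 3: (r^-15)

r^(-15)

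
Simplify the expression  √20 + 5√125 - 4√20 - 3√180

√5

√20 = 2*√5; 5√125 = 25*√5; 4√20 = 8*√5; 3√180 = 18*√5
Combine: (2 + 25 - 8 - 18)·√5 = √5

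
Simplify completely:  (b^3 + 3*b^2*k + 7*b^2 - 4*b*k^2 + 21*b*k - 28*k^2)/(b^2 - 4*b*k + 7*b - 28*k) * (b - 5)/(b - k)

(b^2 + 4*b*k - 5*b - 20*k)/(b - 4*k)

Factor: b^3 + 3*b^2*k + 7*b^2 - 4*b*k^2 + 21*b*k - 28*k^2 = (b + 7)*(b - k)*(b + 4*k);  b^2 - 4*b*k + 7*b - 28*k = (b - 4*k)*(b + 7)
Cancel the common factors (b - k), (b + 7).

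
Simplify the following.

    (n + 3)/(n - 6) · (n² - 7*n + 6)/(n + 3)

n - 1

Factor: n² - 7*n + 6 = (n - 6)·(n - 1)
Cancel the common factors (n - 6), (n + 3).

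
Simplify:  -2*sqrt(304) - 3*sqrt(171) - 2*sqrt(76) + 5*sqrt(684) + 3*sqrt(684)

27*sqrt(19)

2*sqrt(304) = 8*sqrt(19); 3*sqrt(171) = 9*sqrt(19); 2*sqrt(76) = 4*sqrt(19); 5*sqrt(684) = 30*sqrt(19); 3*sqrt(684) = 18*sqrt(19)
Combine: (-8 - 9 - 4 + 30 + 18)·sqrt(19) = 27*sqrt(19)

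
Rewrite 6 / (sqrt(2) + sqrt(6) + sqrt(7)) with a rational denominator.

Group as (sqrt(2) + sqrt(7)) + sqrt(6); multiply by (sqrt(2) + sqrt(7)) - sqrt(6), then rationalise the remaining surd.

(-24*sqrt(21) + 6*sqrt(7) + 18*sqrt(6) + 66*sqrt(2))/47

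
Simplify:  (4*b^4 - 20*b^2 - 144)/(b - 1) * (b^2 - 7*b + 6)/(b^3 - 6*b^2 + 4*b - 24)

Factor: 4*b^4 - 20*b^2 - 144 = 4*(b^2 + 4)*(b - 3)*(b + 3);  b^2 - 7*b + 6 = (b - 1)*(b - 6);  b^3 - 6*b^2 + 4*b - 24 = (b - 6)*(b^2 + 4)
Cancel the common factors (b^2 + 4), (b - 1), (b - 6).

4*b^2 - 36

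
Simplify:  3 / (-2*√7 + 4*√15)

Multiply numerator and denominator by 2*√7 + 4*√15.
Denominator becomes 212; numerator becomes 6*√7 + 12*√15.

(3*√7 + 6*√15)/106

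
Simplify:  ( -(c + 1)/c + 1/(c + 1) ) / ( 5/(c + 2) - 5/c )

(c^3 + 3*c^2 + 3*c + 2)/(10*c + 10)

Numerator: -(c + 1)/c + 1/(c + 1) = (-c^2 - c - 1)/(c^2 + c)
Denominator: 5/(c + 2) - 5/c = -10/(c^2 + 2*c)
Divide: ((-c^2 - c - 1)/(c^2 + c)) · (-c^2/10 - c/5) = (c^3 + 3*c^2 + 3*c + 2)/(10*c + 10)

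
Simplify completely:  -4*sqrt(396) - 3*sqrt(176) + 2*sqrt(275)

4*sqrt(396) = 24*sqrt(11); 3*sqrt(176) = 12*sqrt(11); 2*sqrt(275) = 10*sqrt(11)
Combine: (-24 - 12 + 10)·sqrt(11) = -26*sqrt(11)

-26*sqrt(11)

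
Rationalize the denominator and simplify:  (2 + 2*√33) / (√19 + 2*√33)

Multiply numerator and denominator by -√19 + 2*√33.
Denominator becomes 113; numerator becomes -2*√627 - 2*√19 + 4*√33 + 132.

(-2*√627 - 2*√19 + 4*√33 + 132)/113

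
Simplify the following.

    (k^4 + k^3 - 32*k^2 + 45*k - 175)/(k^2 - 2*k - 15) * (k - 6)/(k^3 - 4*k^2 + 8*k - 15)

(k^2 + k - 42)/(k^2 - 9)

Factor: k^4 + k^3 - 32*k^2 + 45*k - 175 = (k + 7)*(k - 5)*(k^2 - k + 5);  k^2 - 2*k - 15 = (k - 5)*(k + 3);  k^3 - 4*k^2 + 8*k - 15 = (k^2 - k + 5)*(k - 3)
Cancel the common factors (k^2 - k + 5), (k - 5).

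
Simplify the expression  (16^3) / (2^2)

16^3 = 2^12; 2^2 = 2^2
Combine exponents: 2^10

2^10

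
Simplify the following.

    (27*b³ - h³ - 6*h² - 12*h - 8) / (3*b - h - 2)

9*b² + 3*b*h + 6*b + h² + 4*h + 4

Apply the difference-of-cubes factorisation and cancel (3*b - h - 2).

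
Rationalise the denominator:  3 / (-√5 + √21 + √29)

(-45*√5 - 3*√29 + 13*√21 + 2*√3045)/137

Group as (√21 + √29) - √5; multiply by (√21 + √29) + √5, then rationalise the remaining surd.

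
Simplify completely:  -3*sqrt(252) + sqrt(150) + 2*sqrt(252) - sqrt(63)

3*sqrt(252) = 18*sqrt(7); sqrt(150) = 5*sqrt(6); 2*sqrt(252) = 12*sqrt(7); sqrt(63) = 3*sqrt(7)

-9*sqrt(7) + 5*sqrt(6)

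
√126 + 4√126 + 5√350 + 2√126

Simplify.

46*√14

√126 = 3*√14; 4√126 = 12*√14; 5√350 = 25*√14; 2√126 = 6*√14
Combine: (3 + 12 + 25 + 6)·√14 = 46*√14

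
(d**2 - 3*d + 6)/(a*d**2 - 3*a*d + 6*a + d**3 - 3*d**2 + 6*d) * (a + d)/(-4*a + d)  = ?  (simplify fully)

-1/(4*a - d)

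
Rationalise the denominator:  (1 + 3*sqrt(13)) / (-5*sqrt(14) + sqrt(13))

Multiply numerator and denominator by sqrt(13) + 5*sqrt(14).
Denominator becomes -337; numerator becomes sqrt(13) + 5*sqrt(14) + 39 + 15*sqrt(182).

(-15*sqrt(182) - 39 - 5*sqrt(14) - sqrt(13))/337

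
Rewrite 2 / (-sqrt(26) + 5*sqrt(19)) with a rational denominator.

Multiply numerator and denominator by sqrt(26) + 5*sqrt(19).
Denominator becomes 449; numerator becomes 2*sqrt(26) + 10*sqrt(19).

(2*sqrt(26) + 10*sqrt(19))/449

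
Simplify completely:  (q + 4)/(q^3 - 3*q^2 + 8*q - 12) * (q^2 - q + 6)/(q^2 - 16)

1/(q^2 - 6*q + 8)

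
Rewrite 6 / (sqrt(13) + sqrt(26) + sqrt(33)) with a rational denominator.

Group as (sqrt(26) + sqrt(33)) + sqrt(13); multiply by (sqrt(26) + sqrt(33)) - sqrt(13), then rationalise the remaining surd.

(-39*sqrt(66) + 9*sqrt(33) + 30*sqrt(26) + 69*sqrt(13))/329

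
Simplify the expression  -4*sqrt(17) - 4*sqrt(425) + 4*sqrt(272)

-8*sqrt(17)

4*sqrt(17) = 4*sqrt(17); 4*sqrt(425) = 20*sqrt(17); 4*sqrt(272) = 16*sqrt(17)
Combine: (-4 - 20 + 16)·sqrt(17) = -8*sqrt(17)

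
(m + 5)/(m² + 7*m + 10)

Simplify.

1/(m + 2)

Factor: m² + 7*m + 10 = (m + 5)·(m + 2)
Cancel the common factor (m + 5).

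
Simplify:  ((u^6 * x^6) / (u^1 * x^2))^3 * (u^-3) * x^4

Inside the bracket: u^5 * x^4
Raise to the power 3: u^15 * x^12
Multiply by (u^-3) * x^4: add exponents.

u^12*x^16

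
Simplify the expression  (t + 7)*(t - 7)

t**2 - 49

(t)**2 - (7)**2 = t**2 - 49.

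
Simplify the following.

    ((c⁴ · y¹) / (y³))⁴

c^16/y⁸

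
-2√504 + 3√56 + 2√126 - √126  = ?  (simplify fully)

2√504 = 12*√14; 3√56 = 6*√14; 2√126 = 6*√14; √126 = 3*√14
Combine: (-12 + 6 + 6 - 3)·√14 = -3*√14

-3*√14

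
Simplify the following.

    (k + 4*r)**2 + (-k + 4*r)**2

2*k**2 + 32*r**2

Only the even-power cross terms survive.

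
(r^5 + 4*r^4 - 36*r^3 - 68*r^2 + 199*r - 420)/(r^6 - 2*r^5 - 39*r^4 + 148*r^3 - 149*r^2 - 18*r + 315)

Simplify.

(r + 4)/(r^2 - 2*r - 3)

Factor: r^5 + 4*r^4 - 36*r^3 - 68*r^2 + 199*r - 420 = (r - 5)*(r^2 - 2*r + 3)*(r + 4)*(r + 7);  r^6 - 2*r^5 - 39*r^4 + 148*r^3 - 149*r^2 - 18*r + 315 = (r^2 - 2*r + 3)*(r - 5)*(r - 3)*(r + 1)*(r + 7)
Cancel the common factors (r^2 - 2*r + 3), (r + 7), (r - 5).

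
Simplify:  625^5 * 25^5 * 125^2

625^5 = 5^20; 25^5 = 5^10; 125^2 = 5^6
Combine exponents: 5^36

5^36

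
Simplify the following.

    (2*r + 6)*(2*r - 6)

Difference of squares with P = 2*r, Q = 6.

4*r**2 - 36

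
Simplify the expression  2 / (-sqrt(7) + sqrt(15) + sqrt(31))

(-78*sqrt(7) - 18*sqrt(31) + 46*sqrt(15) + 4*sqrt(3255))/339

Group as (sqrt(15) + sqrt(31)) - sqrt(7); multiply by (sqrt(15) + sqrt(31)) + sqrt(7), then rationalise the remaining surd.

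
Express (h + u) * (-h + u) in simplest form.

-h^2 + u^2

Telescope via difference of squares: (u+h)(u-h) = -h^2 + u^2.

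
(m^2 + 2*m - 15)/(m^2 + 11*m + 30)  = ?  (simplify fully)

(m - 3)/(m + 6)

Factor: m^2 + 2*m - 15 = (m - 3)*(m + 5);  m^2 + 11*m + 30 = (m + 5)*(m + 6)
Cancel the common factor (m + 5).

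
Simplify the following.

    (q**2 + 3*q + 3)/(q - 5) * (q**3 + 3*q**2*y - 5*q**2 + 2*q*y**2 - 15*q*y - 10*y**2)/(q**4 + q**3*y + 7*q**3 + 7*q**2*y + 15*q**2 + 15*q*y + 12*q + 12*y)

(q + 2*y)/(q + 4)

Factor: q**3 + 3*q**2*y - 5*q**2 + 2*q*y**2 - 15*q*y - 10*y**2 = (q + y)*(q - 5)*(q + 2*y);  q**4 + q**3*y + 7*q**3 + 7*q**2*y + 15*q**2 + 15*q*y + 12*q + 12*y = (q + y)*(q**2 + 3*q + 3)*(q + 4)
Cancel the common factors (q**2 + 3*q + 3), (q + y), (q - 5).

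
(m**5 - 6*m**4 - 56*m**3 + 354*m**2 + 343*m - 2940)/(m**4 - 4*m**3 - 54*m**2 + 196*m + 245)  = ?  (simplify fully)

(m**2 - m - 12)/(m + 1)

Factor: m**5 - 6*m**4 - 56*m**3 + 354*m**2 + 343*m - 2940 = (m + 3)*(m - 7)*(m + 7)*(m - 4)*(m - 5);  m**4 - 4*m**3 - 54*m**2 + 196*m + 245 = (m - 7)*(m - 5)*(m + 1)*(m + 7)
Cancel the common factors (m + 7), (m - 7), (m - 5).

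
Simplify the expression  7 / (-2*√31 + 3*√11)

(-14*√31 - 21*√11)/25

Multiply numerator and denominator by 3*√11 + 2*√31.
Denominator becomes -25; numerator becomes 21*√11 + 14*√31.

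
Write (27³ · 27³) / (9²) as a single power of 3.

3^14

27³ = 3^9; 27³ = 3^9; 9² = 3^4
Combine exponents: 3^14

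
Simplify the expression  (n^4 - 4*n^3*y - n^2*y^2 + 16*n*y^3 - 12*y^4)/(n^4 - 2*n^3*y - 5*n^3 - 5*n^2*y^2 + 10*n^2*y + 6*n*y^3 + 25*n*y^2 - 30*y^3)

Factor: n^4 - 4*n^3*y - n^2*y^2 + 16*n*y^3 - 12*y^4 = (n + 2*y)*(n - 2*y)*(n - 3*y)*(n - y);  n^4 - 2*n^3*y - 5*n^3 - 5*n^2*y^2 + 10*n^2*y + 6*n*y^3 + 25*n*y^2 - 30*y^3 = (n - y)*(n - 3*y)*(n + 2*y)*(n - 5)
Cancel the common factors (n - 3*y), (n + 2*y), (n - y).

(n - 2*y)/(n - 5)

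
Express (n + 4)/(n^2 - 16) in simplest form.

Factor: n^2 - 16 = (n + 4)*(n - 4)
Cancel the common factor (n + 4).

1/(n - 4)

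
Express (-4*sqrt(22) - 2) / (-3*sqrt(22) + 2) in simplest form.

(7*sqrt(22) + 134)/97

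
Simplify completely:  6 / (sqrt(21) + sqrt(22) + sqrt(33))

Group as (sqrt(21) + sqrt(22)) + sqrt(33); multiply by (sqrt(21) + sqrt(22)) - sqrt(33), then rationalise the remaining surd.

(-99*sqrt(14) + 15*sqrt(33) + 48*sqrt(22) + 51*sqrt(21))/437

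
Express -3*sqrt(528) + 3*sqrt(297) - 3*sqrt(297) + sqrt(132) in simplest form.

3*sqrt(528) = 12*sqrt(33); 3*sqrt(297) = 9*sqrt(33); 3*sqrt(297) = 9*sqrt(33); sqrt(132) = 2*sqrt(33)
Combine: (-12 + 9 - 9 + 2)·sqrt(33) = -10*sqrt(33)

-10*sqrt(33)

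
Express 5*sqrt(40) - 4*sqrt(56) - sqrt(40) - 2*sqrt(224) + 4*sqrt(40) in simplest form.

-16*sqrt(14) + 16*sqrt(10)

5*sqrt(40) = 10*sqrt(10); 4*sqrt(56) = 8*sqrt(14); sqrt(40) = 2*sqrt(10); 2*sqrt(224) = 8*sqrt(14); 4*sqrt(40) = 8*sqrt(10)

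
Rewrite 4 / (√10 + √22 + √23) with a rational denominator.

(-16*√1265 + 36*√23 + 44*√22 + 140*√10)/799

Group as (√10 + √23) + √22; multiply by (√10 + √23) - √22, then rationalise the remaining surd.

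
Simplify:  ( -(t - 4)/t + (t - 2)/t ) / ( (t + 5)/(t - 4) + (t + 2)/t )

(2*t - 8)/(2*t^2 + 3*t - 8)

Numerator: -(t - 4)/t + (t - 2)/t = 2/t
Denominator: (t + 5)/(t - 4) + (t + 2)/t = (2*t^2 + 3*t - 8)/(t^2 - 4*t)
Divide: (2/t) · ((t^2 - 4*t)/(2*t^2 + 3*t - 8)) = (2*t - 8)/(2*t^2 + 3*t - 8)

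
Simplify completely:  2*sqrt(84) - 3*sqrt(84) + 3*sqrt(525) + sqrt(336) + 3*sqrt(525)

2*sqrt(84) = 4*sqrt(21); 3*sqrt(84) = 6*sqrt(21); 3*sqrt(525) = 15*sqrt(21); sqrt(336) = 4*sqrt(21); 3*sqrt(525) = 15*sqrt(21)
Combine: (4 - 6 + 15 + 4 + 15)·sqrt(21) = 32*sqrt(21)

32*sqrt(21)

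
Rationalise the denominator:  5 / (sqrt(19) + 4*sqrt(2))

Multiply numerator and denominator by -sqrt(19) + 4*sqrt(2).
Denominator becomes 13; numerator becomes -5*sqrt(19) + 20*sqrt(2).

(-5*sqrt(19) + 20*sqrt(2))/13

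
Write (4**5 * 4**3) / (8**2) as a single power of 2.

4**5 = 2**10; 4**3 = 2**6; 8**2 = 2**6
Combine exponents: 2**10

2**10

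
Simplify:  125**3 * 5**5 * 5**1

5**15

125**3 = 5**9; 5**5 = 5**5; 5**1 = 5**1
Combine exponents: 5**15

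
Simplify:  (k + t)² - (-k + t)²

Binomially expand both and collect terms in t, k.

4*k*t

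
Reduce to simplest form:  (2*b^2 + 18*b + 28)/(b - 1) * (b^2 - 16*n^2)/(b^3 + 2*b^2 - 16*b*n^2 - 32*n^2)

Factor: 2*b^2 + 18*b + 28 = 2*(b + 2)*(b + 7);  b^2 - 16*n^2 = (b - 4*n)*(b + 4*n);  b^3 + 2*b^2 - 16*b*n^2 - 32*n^2 = (b + 2)*(b - 4*n)*(b + 4*n)
Cancel the common factors (b + 4*n), (b - 4*n), (b + 2).

(2*b + 14)/(b - 1)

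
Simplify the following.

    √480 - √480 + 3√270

√480 = 4*√30; √480 = 4*√30; 3√270 = 9*√30
Combine: (4 - 4 + 9)·√30 = 9*√30

9*√30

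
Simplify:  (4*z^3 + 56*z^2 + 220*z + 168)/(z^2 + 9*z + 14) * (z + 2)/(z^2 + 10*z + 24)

(4*z + 4)/(z + 4)

Factor: 4*z^3 + 56*z^2 + 220*z + 168 = 4*(z + 1)*(z + 7)*(z + 6);  z^2 + 9*z + 14 = (z + 7)*(z + 2);  z^2 + 10*z + 24 = (z + 4)*(z + 6)
Cancel the common factors (z + 6), (z + 7), (z + 2).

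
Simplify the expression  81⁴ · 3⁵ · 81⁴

81⁴ = 3^16; 3⁵ = 3^5; 81⁴ = 3^16
Combine exponents: 3^37

3^37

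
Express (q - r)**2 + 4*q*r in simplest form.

Expand the square and combine the 4*q*r term.

(q + r)**2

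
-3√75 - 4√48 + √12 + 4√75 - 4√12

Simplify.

3√75 = 15*√3; 4√48 = 16*√3; √12 = 2*√3; 4√75 = 20*√3; 4√12 = 8*√3
Combine: (-15 - 16 + 2 + 20 - 8)·√3 = -17*√3

-17*√3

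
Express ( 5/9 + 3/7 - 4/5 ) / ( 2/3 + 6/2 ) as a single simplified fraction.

Numerator: 5/9 + 3/7 - 4/5 = 58/315
Denominator: 2/3 + 6/2 = 11/3
Divide: (58/315) · (3/11) = 58/1155

58/1155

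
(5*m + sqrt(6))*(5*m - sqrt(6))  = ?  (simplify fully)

25*m^2 - 6

(5*m)^2 - (sqrt(6))^2 = 25*m^2 - 6.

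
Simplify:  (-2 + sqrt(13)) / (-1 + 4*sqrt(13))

Multiply numerator and denominator by -4*sqrt(13) - 1.
Denominator becomes -207; numerator becomes -50 + 7*sqrt(13).

(-7*sqrt(13) + 50)/207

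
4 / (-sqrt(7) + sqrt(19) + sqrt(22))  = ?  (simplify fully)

(-34*sqrt(7) + 4*sqrt(22) + 10*sqrt(19) + 2*sqrt(2926))/129

Group as (sqrt(19) + sqrt(22)) - sqrt(7); multiply by (sqrt(19) + sqrt(22)) + sqrt(7), then rationalise the remaining surd.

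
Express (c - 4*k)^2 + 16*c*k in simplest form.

Expanding gives c^2 + 8*c*k + 16*k^2, a perfect square.

(c + 4*k)^2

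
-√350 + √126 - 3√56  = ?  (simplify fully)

√350 = 5*√14; √126 = 3*√14; 3√56 = 6*√14
Combine: (-5 + 3 - 6)·√14 = -8*√14

-8*√14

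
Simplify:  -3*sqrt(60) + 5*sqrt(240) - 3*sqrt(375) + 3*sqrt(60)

3*sqrt(60) = 6*sqrt(15); 5*sqrt(240) = 20*sqrt(15); 3*sqrt(375) = 15*sqrt(15); 3*sqrt(60) = 6*sqrt(15)
Combine: (-6 + 20 - 15 + 6)·sqrt(15) = 5*sqrt(15)

5*sqrt(15)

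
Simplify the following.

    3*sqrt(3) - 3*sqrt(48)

3*sqrt(3) = 3*sqrt(3); 3*sqrt(48) = 12*sqrt(3)
Combine: (3 - 12)·sqrt(3) = -9*sqrt(3)

-9*sqrt(3)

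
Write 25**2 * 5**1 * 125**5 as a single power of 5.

25**2 = 5**4; 5**1 = 5**1; 125**5 = 5**15
Combine exponents: 5**20

5**20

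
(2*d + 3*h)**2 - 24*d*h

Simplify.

(2*d - 3*h)**2

Expanding gives 4*d**2 - 12*d*h + 9*h**2, a perfect square.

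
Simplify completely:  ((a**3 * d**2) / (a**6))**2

Inside the bracket: (a**-3) * d**2
Raise to the power 2: (a**-6) * d**4

d**4/a**6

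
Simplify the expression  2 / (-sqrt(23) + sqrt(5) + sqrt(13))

Group as (sqrt(5) + sqrt(13)) - sqrt(23); multiply by (sqrt(5) + sqrt(13)) + sqrt(23), then rationalise the remaining surd.

(10*sqrt(23) + 30*sqrt(13) + 62*sqrt(5) + 4*sqrt(1495))/235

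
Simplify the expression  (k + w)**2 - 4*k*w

After expansion: k**2 - 2*k*w + w**2 — a perfect-square trinomial.

(k - w)**2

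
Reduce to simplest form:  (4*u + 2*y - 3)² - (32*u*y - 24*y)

(-4*u + 2*y + 3)²

Expand the square and combine the (32*u*y - 24*y) term.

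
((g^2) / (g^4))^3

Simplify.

g^(-6)

Inside the bracket: (g^-2)
Raise to the power 3: (g^-6)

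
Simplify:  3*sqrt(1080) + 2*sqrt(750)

3*sqrt(1080) = 18*sqrt(30); 2*sqrt(750) = 10*sqrt(30)
Combine: (18 + 10)·sqrt(30) = 28*sqrt(30)

28*sqrt(30)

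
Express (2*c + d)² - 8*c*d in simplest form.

Expanding gives 4*c² - 4*c*d + d², a perfect square.

(2*c - d)²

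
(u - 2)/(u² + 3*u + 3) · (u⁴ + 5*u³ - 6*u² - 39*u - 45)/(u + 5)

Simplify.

u² - 5*u + 6

Factor: u⁴ + 5*u³ - 6*u² - 39*u - 45 = (u + 5)·(u - 3)·(u² + 3*u + 3)
Cancel the common factors (u² + 3*u + 3), (u + 5).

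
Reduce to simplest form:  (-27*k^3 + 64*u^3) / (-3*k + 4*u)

9*k^2 + 12*k*u + 16*u^2

(4*u)^3 - (3*k)^3 = (-3*k + 4*u)(9*k^2 + 12*k*u + 16*u^2).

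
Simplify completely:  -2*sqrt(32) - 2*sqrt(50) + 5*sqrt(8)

-8*sqrt(2)

2*sqrt(32) = 8*sqrt(2); 2*sqrt(50) = 10*sqrt(2); 5*sqrt(8) = 10*sqrt(2)
Combine: (-8 - 10 + 10)·sqrt(2) = -8*sqrt(2)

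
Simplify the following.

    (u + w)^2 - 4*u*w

(u - w)^2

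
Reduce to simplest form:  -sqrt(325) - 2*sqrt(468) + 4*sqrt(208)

-sqrt(13)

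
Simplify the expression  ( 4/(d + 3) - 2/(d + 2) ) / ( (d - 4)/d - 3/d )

(2*d² + 2*d)/(d³ - 2*d² - 29*d - 42)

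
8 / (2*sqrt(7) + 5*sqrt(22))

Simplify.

(-8*sqrt(7) + 20*sqrt(22))/261

Multiply numerator and denominator by -2*sqrt(7) + 5*sqrt(22).
Denominator becomes 522; numerator becomes -16*sqrt(7) + 40*sqrt(22).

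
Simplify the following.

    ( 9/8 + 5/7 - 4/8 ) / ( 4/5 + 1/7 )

Numerator: 9/8 + 5/7 - 4/8 = 75/56
Denominator: 4/5 + 1/7 = 33/35
Divide: (75/56) · (35/33) = 125/88

125/88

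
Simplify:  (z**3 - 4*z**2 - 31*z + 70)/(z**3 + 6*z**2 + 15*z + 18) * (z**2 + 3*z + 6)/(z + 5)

Factor: z**3 - 4*z**2 - 31*z + 70 = (z + 5)*(z - 2)*(z - 7);  z**3 + 6*z**2 + 15*z + 18 = (z**2 + 3*z + 6)*(z + 3)
Cancel the common factors (z**2 + 3*z + 6), (z + 5).

(z**2 - 9*z + 14)/(z + 3)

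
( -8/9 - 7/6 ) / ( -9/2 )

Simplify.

37/81

Numerator: -8/9 - 7/6 = -37/18
Denominator: -9/2 = -9/2
Divide: (-37/18) · (-2/9) = 37/81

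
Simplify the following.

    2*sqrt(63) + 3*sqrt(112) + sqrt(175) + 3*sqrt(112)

35*sqrt(7)

2*sqrt(63) = 6*sqrt(7); 3*sqrt(112) = 12*sqrt(7); sqrt(175) = 5*sqrt(7); 3*sqrt(112) = 12*sqrt(7)
Combine: (6 + 12 + 5 + 12)·sqrt(7) = 35*sqrt(7)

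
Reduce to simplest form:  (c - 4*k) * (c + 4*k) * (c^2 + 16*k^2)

(c+(4*k))(c-(4*k)) = c^2 - 16*k^2; continue pairing.

c^4 - 256*k^4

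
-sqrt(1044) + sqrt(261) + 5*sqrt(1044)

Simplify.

27*sqrt(29)

sqrt(1044) = 6*sqrt(29); sqrt(261) = 3*sqrt(29); 5*sqrt(1044) = 30*sqrt(29)
Combine: (-6 + 3 + 30)·sqrt(29) = 27*sqrt(29)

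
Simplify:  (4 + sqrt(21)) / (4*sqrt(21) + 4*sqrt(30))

(-21 - 4*sqrt(21) + 4*sqrt(30) + 3*sqrt(70))/36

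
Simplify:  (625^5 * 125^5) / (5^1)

5^34

625^5 = 5^20; 125^5 = 5^15; 5^1 = 5^1
Combine exponents: 5^34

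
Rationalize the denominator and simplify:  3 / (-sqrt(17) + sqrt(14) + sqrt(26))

Group as (sqrt(14) + sqrt(26)) - sqrt(17); multiply by (sqrt(14) + sqrt(26)) + sqrt(17), then rationalise the remaining surd.

(-23*sqrt(17) + 5*sqrt(26) + 29*sqrt(14) + 4*sqrt(1547))/309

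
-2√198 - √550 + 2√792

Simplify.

2√198 = 6*√22; √550 = 5*√22; 2√792 = 12*√22
Combine: (-6 - 5 + 12)·√22 = √22

√22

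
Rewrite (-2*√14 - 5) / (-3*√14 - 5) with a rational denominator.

(5*√14 + 59)/101

Multiply numerator and denominator by -5 + 3*√14.
Denominator becomes -101; numerator becomes -59 - 5*√14.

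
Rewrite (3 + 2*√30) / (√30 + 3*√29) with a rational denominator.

Multiply numerator and denominator by -3*√29 + √30.
Denominator becomes -231; numerator becomes -6*√870 - 9*√29 + 3*√30 + 60.

(-20 - √30 + 3*√29 + 2*√870)/77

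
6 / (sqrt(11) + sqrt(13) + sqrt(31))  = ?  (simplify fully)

(-12*sqrt(4433) - 42*sqrt(31) + 174*sqrt(13) + 198*sqrt(11))/523

Group as (sqrt(11) + sqrt(13)) + sqrt(31); multiply by (sqrt(11) + sqrt(13)) - sqrt(31), then rationalise the remaining surd.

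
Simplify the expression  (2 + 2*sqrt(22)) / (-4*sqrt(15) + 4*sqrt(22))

(sqrt(15) + sqrt(22) + sqrt(330) + 22)/14

Multiply numerator and denominator by 4*sqrt(15) + 4*sqrt(22).
Denominator becomes 112; numerator becomes 8*sqrt(15) + 8*sqrt(22) + 8*sqrt(330) + 176.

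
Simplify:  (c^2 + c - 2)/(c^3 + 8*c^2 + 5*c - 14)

Factor: c^2 + c - 2 = (c + 2)*(c - 1);  c^3 + 8*c^2 + 5*c - 14 = (c - 1)*(c + 7)*(c + 2)
Cancel the common factors (c - 1), (c + 2).

1/(c + 7)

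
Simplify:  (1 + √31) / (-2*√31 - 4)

Multiply numerator and denominator by -4 + 2*√31.
Denominator becomes -108; numerator becomes -2*√31 + 58.

(-29 + √31)/54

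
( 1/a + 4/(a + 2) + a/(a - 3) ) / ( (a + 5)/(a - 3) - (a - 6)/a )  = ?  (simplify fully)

Numerator: 1/a + 4/(a + 2) + a/(a - 3) = (a³ + 7*a² - 13*a - 6)/(a³ - a² - 6*a)
Denominator: (a + 5)/(a - 3) - (a - 6)/a = (14*a - 18)/(a² - 3*a)
Divide: ((a³ + 7*a² - 13*a - 6)/(a³ - a² - 6*a)) · ((a² - 3*a)/(14*a - 18)) = (a³ + 7*a² - 13*a - 6)/(14*a² + 10*a - 36)

(a³ + 7*a² - 13*a - 6)/(14*a² + 10*a - 36)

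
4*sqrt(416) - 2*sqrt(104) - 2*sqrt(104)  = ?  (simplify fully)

4*sqrt(416) = 16*sqrt(26); 2*sqrt(104) = 4*sqrt(26); 2*sqrt(104) = 4*sqrt(26)
Combine: (16 - 4 - 4)·sqrt(26) = 8*sqrt(26)

8*sqrt(26)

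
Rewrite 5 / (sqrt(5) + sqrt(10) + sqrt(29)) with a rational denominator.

(-25*sqrt(58) - 35*sqrt(29) + 60*sqrt(10) + 85*sqrt(5))/2

Group as (sqrt(5) + sqrt(10)) + sqrt(29); multiply by (sqrt(5) + sqrt(10)) - sqrt(29), then rationalise the remaining surd.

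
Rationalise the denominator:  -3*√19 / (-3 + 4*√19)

(-228 - 9*√19)/295

Multiply numerator and denominator by -4*√19 - 3.
Denominator becomes -295; numerator becomes 9*√19 + 228.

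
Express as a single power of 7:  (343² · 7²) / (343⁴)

7^(-4)

343² = 7^6; 7² = 7^2; 343⁴ = 7^12
Combine exponents: 7^(-4)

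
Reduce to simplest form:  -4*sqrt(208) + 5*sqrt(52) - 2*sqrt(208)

-14*sqrt(13)

4*sqrt(208) = 16*sqrt(13); 5*sqrt(52) = 10*sqrt(13); 2*sqrt(208) = 8*sqrt(13)
Combine: (-16 + 10 - 8)·sqrt(13) = -14*sqrt(13)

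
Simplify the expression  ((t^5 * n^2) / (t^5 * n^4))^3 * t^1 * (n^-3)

t/n^9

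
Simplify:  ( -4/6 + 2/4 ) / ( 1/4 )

-2/3

Numerator: -4/6 + 2/4 = -1/6
Denominator: 1/4 = 1/4
Divide: (-1/6) · (4) = -2/3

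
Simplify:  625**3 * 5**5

5**17

625**3 = 5**12; 5**5 = 5**5
Combine exponents: 5**17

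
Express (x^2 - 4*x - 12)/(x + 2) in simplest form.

Factor: x^2 - 4*x - 12 = (x - 6)*(x + 2)
Cancel the common factor (x + 2).

x - 6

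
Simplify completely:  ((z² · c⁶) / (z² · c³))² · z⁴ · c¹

Inside the bracket: c³
Raise to the power 2: c⁶
Multiply by z⁴ · c¹: add exponents.

c⁷*z⁴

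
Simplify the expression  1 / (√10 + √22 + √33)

(-44*√15 - √33 + 21*√22 + 45*√10)/879

Group as (√22 + √33) + √10; multiply by (√22 + √33) - √10, then rationalise the remaining surd.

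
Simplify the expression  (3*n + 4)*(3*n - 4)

Product of conjugates: (P+Q)(P-Q) = P**2 - Q**2.

9*n**2 - 16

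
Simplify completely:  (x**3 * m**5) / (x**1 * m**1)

Quotient: x**2 * m**4

m**4*x**2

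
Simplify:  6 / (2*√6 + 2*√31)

(-3*√6 + 3*√31)/25

Multiply numerator and denominator by -2*√31 + 2*√6.
Denominator becomes -100; numerator becomes -12*√31 + 12*√6.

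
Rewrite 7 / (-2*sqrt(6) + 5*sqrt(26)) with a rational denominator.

(14*sqrt(6) + 35*sqrt(26))/626

Multiply numerator and denominator by 2*sqrt(6) + 5*sqrt(26).
Denominator becomes 626; numerator becomes 14*sqrt(6) + 35*sqrt(26).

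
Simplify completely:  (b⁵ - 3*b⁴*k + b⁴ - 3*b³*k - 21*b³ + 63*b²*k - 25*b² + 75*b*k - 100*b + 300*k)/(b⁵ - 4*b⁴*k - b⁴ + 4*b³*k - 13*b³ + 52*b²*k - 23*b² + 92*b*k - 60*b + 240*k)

Factor: b⁵ - 3*b⁴*k + b⁴ - 3*b³*k - 21*b³ + 63*b²*k - 25*b² + 75*b*k - 100*b + 300*k = (b² + b + 4)·(b + 5)·(b - 5)·(b - 3*k);  b⁵ - 4*b⁴*k - b⁴ + 4*b³*k - 13*b³ + 52*b²*k - 23*b² + 92*b*k - 60*b + 240*k = (b² + b + 4)·(b - 4*k)·(b + 3)·(b - 5)
Cancel the common factors (b² + b + 4), (b - 5).

(b² - 3*b*k + 5*b - 15*k)/(b² - 4*b*k + 3*b - 12*k)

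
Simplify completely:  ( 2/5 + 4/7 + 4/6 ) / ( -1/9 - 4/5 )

Numerator: 2/5 + 4/7 + 4/6 = 172/105
Denominator: -1/9 - 4/5 = -41/45
Divide: (172/105) · (-45/41) = -516/287

-516/287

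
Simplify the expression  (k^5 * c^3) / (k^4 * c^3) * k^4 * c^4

c^4*k^5

Quotient: k^1
Multiply by k^4 * c^4: add exponents.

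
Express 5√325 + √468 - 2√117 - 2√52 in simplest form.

5√325 = 25*√13; √468 = 6*√13; 2√117 = 6*√13; 2√52 = 4*√13
Combine: (25 + 6 - 6 - 4)·√13 = 21*√13

21*√13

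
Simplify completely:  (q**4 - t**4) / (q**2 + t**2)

q**2 - t**2

q**4 - t**4 factors as (q - t)*(q + t)*(q**2 + t**2).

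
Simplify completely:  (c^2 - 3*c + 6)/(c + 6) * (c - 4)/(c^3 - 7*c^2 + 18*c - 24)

1/(c + 6)

Factor: c^3 - 7*c^2 + 18*c - 24 = (c^2 - 3*c + 6)*(c - 4)
Cancel the common factors (c^2 - 3*c + 6), (c - 4).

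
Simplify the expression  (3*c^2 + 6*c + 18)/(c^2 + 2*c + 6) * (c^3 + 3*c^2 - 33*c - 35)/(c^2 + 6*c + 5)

Factor: 3*c^2 + 6*c + 18 = 3*(c^2 + 2*c + 6);  c^3 + 3*c^2 - 33*c - 35 = (c + 1)*(c + 7)*(c - 5);  c^2 + 6*c + 5 = (c + 1)*(c + 5)
Cancel the common factors (c^2 + 2*c + 6), (c + 1).

(3*c^2 + 6*c - 105)/(c + 5)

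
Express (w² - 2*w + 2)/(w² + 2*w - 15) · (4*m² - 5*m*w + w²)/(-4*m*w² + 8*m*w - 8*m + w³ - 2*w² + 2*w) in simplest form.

Factor: w² + 2*w - 15 = (w - 3)·(w + 5);  4*m² - 5*m*w + w² = (-m + w)·(-4*m + w);  -4*m*w² + 8*m*w - 8*m + w³ - 2*w² + 2*w = (-4*m + w)·(w² - 2*w + 2)
Cancel the common factors (w² - 2*w + 2), (-4*m + w).

(-m + w)/(w² + 2*w - 15)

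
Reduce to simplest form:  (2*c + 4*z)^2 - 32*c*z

Expanding gives 4*c^2 - 16*c*z + 16*z^2, a perfect square.

4*(c - 2*z)^2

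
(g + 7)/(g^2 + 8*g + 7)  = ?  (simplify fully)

Factor: g^2 + 8*g + 7 = (g + 7)*(g + 1)
Cancel the common factor (g + 7).

1/(g + 1)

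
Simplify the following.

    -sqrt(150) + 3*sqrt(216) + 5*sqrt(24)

sqrt(150) = 5*sqrt(6); 3*sqrt(216) = 18*sqrt(6); 5*sqrt(24) = 10*sqrt(6)
Combine: (-5 + 18 + 10)·sqrt(6) = 23*sqrt(6)

23*sqrt(6)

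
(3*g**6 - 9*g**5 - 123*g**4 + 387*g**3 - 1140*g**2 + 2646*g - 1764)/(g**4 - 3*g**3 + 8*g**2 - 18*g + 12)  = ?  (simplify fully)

Factor: 3*g**6 - 9*g**5 - 123*g**4 + 387*g**3 - 1140*g**2 + 2646*g - 1764 = 3*(g + 7)*(g - 1)*(g**2 + 6)*(g - 2)*(g - 7);  g**4 - 3*g**3 + 8*g**2 - 18*g + 12 = (g**2 + 6)*(g - 2)*(g - 1)
Cancel the common factors (g**2 + 6), (g - 1), (g - 2).

3*g**2 - 147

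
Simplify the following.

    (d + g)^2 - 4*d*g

(d - g)^2

After expansion: d^2 - 2*d*g + g^2 — a perfect-square trinomial.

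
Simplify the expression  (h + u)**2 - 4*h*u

(h - u)**2

Expand the square and combine the 4*h*u term.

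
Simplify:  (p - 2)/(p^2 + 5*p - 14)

Factor: p^2 + 5*p - 14 = (p - 2)*(p + 7)
Cancel the common factor (p - 2).

1/(p + 7)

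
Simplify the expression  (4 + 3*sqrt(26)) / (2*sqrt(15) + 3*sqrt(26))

(-3*sqrt(390) - 4*sqrt(15) + 6*sqrt(26) + 117)/87

Multiply numerator and denominator by -2*sqrt(15) + 3*sqrt(26).
Denominator becomes 174; numerator becomes -6*sqrt(390) - 8*sqrt(15) + 12*sqrt(26) + 234.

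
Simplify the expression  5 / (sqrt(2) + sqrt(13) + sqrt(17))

(-sqrt(442) - sqrt(17) + 3*sqrt(13) + 14*sqrt(2))/10

Group as (sqrt(2) + sqrt(17)) + sqrt(13); multiply by (sqrt(2) + sqrt(17)) - sqrt(13), then rationalise the remaining surd.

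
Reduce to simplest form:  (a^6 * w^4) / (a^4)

a^2*w^4

Quotient: a^2 * w^4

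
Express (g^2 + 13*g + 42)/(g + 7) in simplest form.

Factor: g^2 + 13*g + 42 = (g + 6)*(g + 7)
Cancel the common factor (g + 7).

g + 6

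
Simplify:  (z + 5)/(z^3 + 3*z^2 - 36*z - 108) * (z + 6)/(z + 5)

Factor: z^3 + 3*z^2 - 36*z - 108 = (z + 6)*(z - 6)*(z + 3)
Cancel the common factors (z + 6), (z + 5).

1/(z^2 - 3*z - 18)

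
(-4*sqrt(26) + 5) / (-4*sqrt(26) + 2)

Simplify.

(-6*sqrt(26) + 203)/206

Multiply numerator and denominator by 2 + 4*sqrt(26).
Denominator becomes -412; numerator becomes -406 + 12*sqrt(26).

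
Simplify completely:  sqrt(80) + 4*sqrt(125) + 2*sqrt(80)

sqrt(80) = 4*sqrt(5); 4*sqrt(125) = 20*sqrt(5); 2*sqrt(80) = 8*sqrt(5)
Combine: (4 + 20 + 8)·sqrt(5) = 32*sqrt(5)

32*sqrt(5)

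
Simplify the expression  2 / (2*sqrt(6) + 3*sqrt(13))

(-4*sqrt(6) + 6*sqrt(13))/93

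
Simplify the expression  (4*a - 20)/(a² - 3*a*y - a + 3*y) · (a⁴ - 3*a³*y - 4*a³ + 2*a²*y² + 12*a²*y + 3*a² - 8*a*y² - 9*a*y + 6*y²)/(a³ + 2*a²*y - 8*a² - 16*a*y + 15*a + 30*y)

(-4*a² + 12*a*y - 8*y²)/(-a² + a*y + 6*y²)

Factor: 4*a - 20 = 4·(a - 5);  a² - 3*a*y - a + 3*y = (a - 1)·(a - 3*y);  a⁴ - 3*a³*y - 4*a³ + 2*a²*y² + 12*a²*y + 3*a² - 8*a*y² - 9*a*y + 6*y² = (a - 2*y)·(a - y)·(a - 1)·(a - 3);  a³ + 2*a²*y - 8*a² - 16*a*y + 15*a + 30*y = (a - 5)·(a - 3)·(a + 2*y)
Cancel the common factors (a - 3), (a - 1), (a - 5).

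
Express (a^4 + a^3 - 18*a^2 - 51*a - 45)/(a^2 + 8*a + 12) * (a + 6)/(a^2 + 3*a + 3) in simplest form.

(a^2 - 2*a - 15)/(a + 2)

Factor: a^4 + a^3 - 18*a^2 - 51*a - 45 = (a - 5)*(a + 3)*(a^2 + 3*a + 3);  a^2 + 8*a + 12 = (a + 2)*(a + 6)
Cancel the common factors (a^2 + 3*a + 3), (a + 6).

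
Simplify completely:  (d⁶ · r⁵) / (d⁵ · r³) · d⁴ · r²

Quotient: d¹ · r²
Multiply by d⁴ · r²: add exponents.

d⁵*r⁴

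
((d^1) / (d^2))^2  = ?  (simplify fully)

Inside the bracket: (d^-1)
Raise to the power 2: (d^-2)

d^(-2)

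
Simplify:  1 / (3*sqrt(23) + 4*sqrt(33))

Multiply numerator and denominator by -3*sqrt(23) + 4*sqrt(33).
Denominator becomes 321; numerator becomes -3*sqrt(23) + 4*sqrt(33).

(-3*sqrt(23) + 4*sqrt(33))/321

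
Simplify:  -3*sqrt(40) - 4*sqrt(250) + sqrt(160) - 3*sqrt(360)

-40*sqrt(10)

3*sqrt(40) = 6*sqrt(10); 4*sqrt(250) = 20*sqrt(10); sqrt(160) = 4*sqrt(10); 3*sqrt(360) = 18*sqrt(10)
Combine: (-6 - 20 + 4 - 18)·sqrt(10) = -40*sqrt(10)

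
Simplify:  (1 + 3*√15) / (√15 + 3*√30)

(-45 - √15 + 3*√30 + 135*√2)/255

Multiply numerator and denominator by -3*√30 + √15.
Denominator becomes -255; numerator becomes -135*√2 - 3*√30 + √15 + 45.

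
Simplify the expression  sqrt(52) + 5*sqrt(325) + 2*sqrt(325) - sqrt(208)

33*sqrt(13)

sqrt(52) = 2*sqrt(13); 5*sqrt(325) = 25*sqrt(13); 2*sqrt(325) = 10*sqrt(13); sqrt(208) = 4*sqrt(13)
Combine: (2 + 25 + 10 - 4)·sqrt(13) = 33*sqrt(13)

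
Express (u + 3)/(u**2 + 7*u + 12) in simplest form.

1/(u + 4)

Factor: u**2 + 7*u + 12 = (u + 3)*(u + 4)
Cancel the common factor (u + 3).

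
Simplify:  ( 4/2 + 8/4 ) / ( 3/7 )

28/3

Numerator: 4/2 + 8/4 = 4
Denominator: 3/7 = 3/7
Divide: (4) · (7/3) = 28/3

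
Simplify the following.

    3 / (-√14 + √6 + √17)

Group as (√6 + √17) - √14; multiply by (√6 + √17) + √14, then rationalise the remaining surd.

(-9*√14 + 3*√17 + 25*√6 + 4*√357)/109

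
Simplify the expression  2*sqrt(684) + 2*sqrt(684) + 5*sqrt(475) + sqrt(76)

2*sqrt(684) = 12*sqrt(19); 2*sqrt(684) = 12*sqrt(19); 5*sqrt(475) = 25*sqrt(19); sqrt(76) = 2*sqrt(19)
Combine: (12 + 12 + 25 + 2)·sqrt(19) = 51*sqrt(19)

51*sqrt(19)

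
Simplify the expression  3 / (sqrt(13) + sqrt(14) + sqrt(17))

Group as (sqrt(14) + sqrt(17)) + sqrt(13); multiply by (sqrt(14) + sqrt(17)) - sqrt(13), then rationalise the remaining surd.

(-3*sqrt(3094) + 15*sqrt(17) + 24*sqrt(14) + 27*sqrt(13))/314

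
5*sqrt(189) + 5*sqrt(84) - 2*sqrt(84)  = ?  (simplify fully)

21*sqrt(21)

5*sqrt(189) = 15*sqrt(21); 5*sqrt(84) = 10*sqrt(21); 2*sqrt(84) = 4*sqrt(21)
Combine: (15 + 10 - 4)·sqrt(21) = 21*sqrt(21)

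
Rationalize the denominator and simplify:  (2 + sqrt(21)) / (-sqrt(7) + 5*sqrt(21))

(2*sqrt(7) + 7*sqrt(3) + 10*sqrt(21) + 105)/518

Multiply numerator and denominator by sqrt(7) + 5*sqrt(21).
Denominator becomes 518; numerator becomes 2*sqrt(7) + 7*sqrt(3) + 10*sqrt(21) + 105.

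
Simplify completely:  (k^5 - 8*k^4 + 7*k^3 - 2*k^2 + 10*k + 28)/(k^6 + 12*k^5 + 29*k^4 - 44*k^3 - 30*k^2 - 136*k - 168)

Factor: k^5 - 8*k^4 + 7*k^3 - 2*k^2 + 10*k + 28 = (k - 7)*(k^2 + 2)*(k - 2)*(k + 1);  k^6 + 12*k^5 + 29*k^4 - 44*k^3 - 30*k^2 - 136*k - 168 = (k + 6)*(k + 7)*(k^2 + 2)*(k + 1)*(k - 2)
Cancel the common factors (k^2 + 2), (k + 1), (k - 2).

(k - 7)/(k^2 + 13*k + 42)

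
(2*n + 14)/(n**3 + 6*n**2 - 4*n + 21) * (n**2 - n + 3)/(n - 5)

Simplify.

2/(n - 5)

Factor: 2*n + 14 = 2*(n + 7);  n**3 + 6*n**2 - 4*n + 21 = (n + 7)*(n**2 - n + 3)
Cancel the common factors (n**2 - n + 3), (n + 7).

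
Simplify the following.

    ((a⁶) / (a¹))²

Inside the bracket: a⁵
Raise to the power 2: a^10

a^10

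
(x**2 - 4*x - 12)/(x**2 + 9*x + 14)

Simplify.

(x - 6)/(x + 7)

Factor: x**2 - 4*x - 12 = (x + 2)*(x - 6);  x**2 + 9*x + 14 = (x + 2)*(x + 7)
Cancel the common factor (x + 2).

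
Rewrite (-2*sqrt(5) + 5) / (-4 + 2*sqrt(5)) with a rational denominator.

sqrt(5)/2

Multiply numerator and denominator by -2*sqrt(5) - 4.
Denominator becomes -4; numerator becomes -2*sqrt(5).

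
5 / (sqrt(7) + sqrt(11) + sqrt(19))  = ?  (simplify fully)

Group as (sqrt(11) + sqrt(19)) + sqrt(7); multiply by (sqrt(11) + sqrt(19)) - sqrt(7), then rationalise the remaining surd.

(-10*sqrt(1463) - 5*sqrt(19) + 75*sqrt(11) + 115*sqrt(7))/307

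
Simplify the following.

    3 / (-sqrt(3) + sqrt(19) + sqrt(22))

Group as (sqrt(19) + sqrt(22)) - sqrt(3); multiply by (sqrt(19) + sqrt(22)) + sqrt(3), then rationalise the remaining surd.

(-19*sqrt(3) + 3*sqrt(19) + sqrt(1254))/38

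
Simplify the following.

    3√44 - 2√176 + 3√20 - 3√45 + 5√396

3√44 = 6*√11; 2√176 = 8*√11; 3√20 = 6*√5; 3√45 = 9*√5; 5√396 = 30*√11

-3*√5 + 28*√11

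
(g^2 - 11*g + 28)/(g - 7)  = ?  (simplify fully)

g - 4

Factor: g^2 - 11*g + 28 = (g - 4)*(g - 7)
Cancel the common factor (g - 7).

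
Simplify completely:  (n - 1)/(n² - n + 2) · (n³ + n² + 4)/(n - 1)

n + 2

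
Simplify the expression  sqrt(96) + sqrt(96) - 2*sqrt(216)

sqrt(96) = 4*sqrt(6); sqrt(96) = 4*sqrt(6); 2*sqrt(216) = 12*sqrt(6)
Combine: (4 + 4 - 12)·sqrt(6) = -4*sqrt(6)

-4*sqrt(6)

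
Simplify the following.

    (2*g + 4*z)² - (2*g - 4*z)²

32*g*z

Only the odd-power cross terms survive.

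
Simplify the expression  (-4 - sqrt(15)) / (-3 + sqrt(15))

Multiply numerator and denominator by -sqrt(15) - 3.
Denominator becomes -6; numerator becomes 27 + 7*sqrt(15).

(-7*sqrt(15) - 27)/6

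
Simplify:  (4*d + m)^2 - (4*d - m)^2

16*d*m

Binomially expand both and collect terms in (4*d), m.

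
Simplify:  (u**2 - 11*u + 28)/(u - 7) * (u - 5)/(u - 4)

Factor: u**2 - 11*u + 28 = (u - 4)*(u - 7)
Cancel the common factors (u - 4), (u - 7).

u - 5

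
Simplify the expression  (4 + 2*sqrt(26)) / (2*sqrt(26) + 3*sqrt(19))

(-104 - 8*sqrt(26) + 12*sqrt(19) + 6*sqrt(494))/67

Multiply numerator and denominator by -3*sqrt(19) + 2*sqrt(26).
Denominator becomes -67; numerator becomes -6*sqrt(494) - 12*sqrt(19) + 8*sqrt(26) + 104.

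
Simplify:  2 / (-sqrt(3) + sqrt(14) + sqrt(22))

(-66*sqrt(3) - 10*sqrt(22) + 22*sqrt(14) + 8*sqrt(231))/143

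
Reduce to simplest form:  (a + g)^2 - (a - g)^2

4*a*g

Write as f(a,g) - f(a,-g) and expand.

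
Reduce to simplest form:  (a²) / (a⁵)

Quotient: (a^-3)

a^(-3)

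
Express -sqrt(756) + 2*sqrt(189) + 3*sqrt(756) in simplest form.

sqrt(756) = 6*sqrt(21); 2*sqrt(189) = 6*sqrt(21); 3*sqrt(756) = 18*sqrt(21)
Combine: (-6 + 6 + 18)·sqrt(21) = 18*sqrt(21)

18*sqrt(21)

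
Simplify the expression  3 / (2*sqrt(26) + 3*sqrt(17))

Multiply numerator and denominator by -2*sqrt(26) + 3*sqrt(17).
Denominator becomes 49; numerator becomes -6*sqrt(26) + 9*sqrt(17).

(-6*sqrt(26) + 9*sqrt(17))/49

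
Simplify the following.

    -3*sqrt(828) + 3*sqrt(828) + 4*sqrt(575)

20*sqrt(23)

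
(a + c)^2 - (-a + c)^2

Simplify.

4*a*c

Only the odd-power cross terms survive.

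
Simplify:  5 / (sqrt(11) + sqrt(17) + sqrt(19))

Group as (sqrt(11) + sqrt(17)) + sqrt(19); multiply by (sqrt(11) + sqrt(17)) - sqrt(19), then rationalise the remaining surd.

(-10*sqrt(3553) + 45*sqrt(19) + 65*sqrt(17) + 125*sqrt(11))/667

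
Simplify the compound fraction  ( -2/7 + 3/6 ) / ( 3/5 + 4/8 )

15/77

Numerator: -2/7 + 3/6 = 3/14
Denominator: 3/5 + 4/8 = 11/10
Divide: (3/14) · (10/11) = 15/77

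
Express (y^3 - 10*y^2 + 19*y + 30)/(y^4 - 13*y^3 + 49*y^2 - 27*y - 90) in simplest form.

1/(y - 3)

Factor: y^3 - 10*y^2 + 19*y + 30 = (y - 6)*(y + 1)*(y - 5);  y^4 - 13*y^3 + 49*y^2 - 27*y - 90 = (y - 6)*(y - 3)*(y - 5)*(y + 1)
Cancel the common factors (y - 5), (y + 1), (y - 6).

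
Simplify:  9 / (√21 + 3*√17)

Multiply numerator and denominator by -3*√17 + √21.
Denominator becomes -132; numerator becomes -27*√17 + 9*√21.

(-3*√21 + 9*√17)/44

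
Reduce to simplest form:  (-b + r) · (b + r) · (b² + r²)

Pair the conjugate factors: (r+b)(r-b) = -b² + r², then repeat with the next factor.

-b⁴ + r⁴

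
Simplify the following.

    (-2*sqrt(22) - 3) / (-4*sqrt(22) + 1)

Multiply numerator and denominator by 1 + 4*sqrt(22).
Denominator becomes -351; numerator becomes -179 - 14*sqrt(22).

(14*sqrt(22) + 179)/351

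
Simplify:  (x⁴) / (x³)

Quotient: x¹

x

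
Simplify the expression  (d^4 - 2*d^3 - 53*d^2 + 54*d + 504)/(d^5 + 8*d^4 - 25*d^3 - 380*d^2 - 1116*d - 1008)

(d - 4)/(d^2 + 6*d + 8)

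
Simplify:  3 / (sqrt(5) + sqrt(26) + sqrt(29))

(-sqrt(3770) + sqrt(29) + 4*sqrt(26) + 25*sqrt(5))/86

Group as (sqrt(26) + sqrt(29)) + sqrt(5); multiply by (sqrt(26) + sqrt(29)) - sqrt(5), then rationalise the remaining surd.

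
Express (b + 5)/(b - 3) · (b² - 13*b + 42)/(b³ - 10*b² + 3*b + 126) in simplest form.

(b + 5)/(b² - 9)

Factor: b² - 13*b + 42 = (b - 6)·(b - 7);  b³ - 10*b² + 3*b + 126 = (b - 6)·(b + 3)·(b - 7)
Cancel the common factors (b - 7), (b - 6).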